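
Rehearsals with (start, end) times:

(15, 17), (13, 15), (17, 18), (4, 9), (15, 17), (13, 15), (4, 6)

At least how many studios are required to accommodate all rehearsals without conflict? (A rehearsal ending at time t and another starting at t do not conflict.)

2

Count concurrent intervals with a sweep; the peak is the room count.
Events (time:±→running): 4:+→1 4:+→2 … peak 2.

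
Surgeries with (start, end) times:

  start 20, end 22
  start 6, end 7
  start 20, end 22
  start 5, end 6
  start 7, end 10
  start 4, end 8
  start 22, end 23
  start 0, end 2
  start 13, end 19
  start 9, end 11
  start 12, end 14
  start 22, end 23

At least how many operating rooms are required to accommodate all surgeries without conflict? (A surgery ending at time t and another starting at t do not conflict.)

Events (time:±→running): 0:+→1 2:-→0 4:+→1 5:+→2 … peak 2.

2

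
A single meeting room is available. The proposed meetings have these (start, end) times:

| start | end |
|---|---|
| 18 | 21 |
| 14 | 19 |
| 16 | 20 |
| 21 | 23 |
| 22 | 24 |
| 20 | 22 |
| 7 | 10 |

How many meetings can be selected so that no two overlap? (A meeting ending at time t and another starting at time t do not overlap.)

4

Sorted by end: (7,10)  (14,19)  (16,20)  (18,21)  (20,22)  (21,23)  (22,24)
take (7,10); take (14,19); skip (16,20); skip (18,21); take (20,22); take (22,24).
Selected 4 meetings.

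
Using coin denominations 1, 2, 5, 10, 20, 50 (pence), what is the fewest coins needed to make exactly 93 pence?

5

Greedy: take as many of the largest coin as possible, then repeat with the remainder.
93 = 1×50 + 2×20 + 1×2 + 1×1
Total coins = 1 + 2 + 1 + 1 = 5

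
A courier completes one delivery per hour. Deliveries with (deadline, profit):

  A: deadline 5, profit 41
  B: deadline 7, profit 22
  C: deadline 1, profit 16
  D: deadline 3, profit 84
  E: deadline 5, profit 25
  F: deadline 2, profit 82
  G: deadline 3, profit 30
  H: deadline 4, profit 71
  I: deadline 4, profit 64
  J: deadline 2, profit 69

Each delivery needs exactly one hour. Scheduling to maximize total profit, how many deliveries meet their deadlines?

Profit order: D=84 F=82 H=71 J=69 I=64 A=41 G=30 E=25 B=22 C=16
Assign: D→slot 3, F→slot 2, H→slot 4, J→slot 1, I skipped, A→slot 5, G skipped, E skipped, B→slot 7, C skipped.
Slots: [1:J] [2:F] [3:D] [4:H] [5:A] [7:B]
6 of 10 scheduled.

6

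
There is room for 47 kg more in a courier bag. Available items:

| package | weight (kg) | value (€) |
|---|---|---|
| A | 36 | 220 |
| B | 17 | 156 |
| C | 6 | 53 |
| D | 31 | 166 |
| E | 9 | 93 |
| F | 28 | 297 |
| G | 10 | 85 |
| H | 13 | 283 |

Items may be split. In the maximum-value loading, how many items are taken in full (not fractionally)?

2

Ratios (sorted): H 21.77, F 10.61, E 10.33, B 9.18, C 8.83, G 8.50, A 6.11, D 5.35
take H (13 @ 283); take F (28 @ 297); take 6/9 of E → 62.00. Capacity used 47/47.
2 item(s) taken whole; one partial (take 6/9 of E).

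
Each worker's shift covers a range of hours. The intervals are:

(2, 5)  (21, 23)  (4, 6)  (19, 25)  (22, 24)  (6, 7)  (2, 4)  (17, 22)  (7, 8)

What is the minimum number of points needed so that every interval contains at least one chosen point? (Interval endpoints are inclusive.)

Sorted: [2,4] [2,5] [4,6] [6,7] [7,8] [17,22] [21,23] [22,24] [19,25]
{[2,4],[2,5],[4,6]} hit by 4; {[6,7],[7,8]} hit by 7; {[17,22],[21,23],[22,24],[19,25]} hit by 22.
Points: 4, 7, 22 (3 total).

3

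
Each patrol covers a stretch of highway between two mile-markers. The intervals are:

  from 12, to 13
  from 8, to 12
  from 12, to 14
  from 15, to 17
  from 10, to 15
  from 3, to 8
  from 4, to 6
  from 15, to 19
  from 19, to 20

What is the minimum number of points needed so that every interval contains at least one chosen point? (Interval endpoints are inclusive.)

Sort by right endpoint; whenever an interval is uncovered, place a point at its right end.
By right end: [4,6]  [3,8]  [8,12]  [12,13]  [12,14]  [10,15]  [15,17]  [15,19]  [19,20]
[4,6] uncovered → point at 6; [8,12] uncovered → point at 12; [15,17] uncovered → point at 17; [19,20] uncovered → point at 20.
Points: 6, 12, 17, 20 (4 total).

4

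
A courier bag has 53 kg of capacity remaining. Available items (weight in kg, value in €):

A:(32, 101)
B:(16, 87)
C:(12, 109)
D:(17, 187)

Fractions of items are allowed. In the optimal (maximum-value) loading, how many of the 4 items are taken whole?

3

Order: D (187/17=11.00) > C (109/12=9.08) > B (87/16=5.44) > A (101/32=3.16)
Fill: take D (17 @ 187) → take C (12 @ 109) → take B (16 @ 87) → take 8/32 of A → 25.25; 53/53 used.
3 item(s) taken whole; one partial (take 8/32 of A).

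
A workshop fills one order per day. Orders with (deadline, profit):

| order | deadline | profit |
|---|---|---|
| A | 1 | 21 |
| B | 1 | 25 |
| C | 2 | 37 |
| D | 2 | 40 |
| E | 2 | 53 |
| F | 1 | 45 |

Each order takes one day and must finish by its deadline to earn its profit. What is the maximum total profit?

98

Take jobs in profit order; each goes to the latest open slot no later than its deadline.
Profit order: E=53 F=45 D=40 C=37 B=25 A=21
Assign: E→slot 2, F→slot 1, D skipped, C skipped, B skipped, A skipped.
Slots: [1:F] [2:E]
Profit = 45 + 53 = 98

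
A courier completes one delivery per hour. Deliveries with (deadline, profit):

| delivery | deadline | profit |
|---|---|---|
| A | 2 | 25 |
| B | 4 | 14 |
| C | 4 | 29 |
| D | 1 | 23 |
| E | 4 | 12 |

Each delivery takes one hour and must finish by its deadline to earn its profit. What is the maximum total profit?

Profit order: C=29 A=25 D=23 B=14 E=12
Assign: C→slot 4, A→slot 2, D→slot 1, B→slot 3, E skipped.
Slots: [1:D] [2:A] [3:B] [4:C]
Profit = 23 + 25 + 14 + 29 = 91

91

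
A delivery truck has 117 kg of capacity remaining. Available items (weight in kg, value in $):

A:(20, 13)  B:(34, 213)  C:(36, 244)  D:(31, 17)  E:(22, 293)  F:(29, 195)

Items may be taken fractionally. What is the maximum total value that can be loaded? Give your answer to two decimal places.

919.94

Greedy by value/weight ratio, highest first.
Order: E (293/22=13.32) > C (244/36=6.78) > F (195/29=6.72) > B (213/34=6.26) > A (13/20=0.65) > D (17/31=0.55)
Fill: take E (22 @ 293) → take C (36 @ 244) → take F (29 @ 195) → take 30/34 of B → 187.94; 117/117 used.
Total value = 919.94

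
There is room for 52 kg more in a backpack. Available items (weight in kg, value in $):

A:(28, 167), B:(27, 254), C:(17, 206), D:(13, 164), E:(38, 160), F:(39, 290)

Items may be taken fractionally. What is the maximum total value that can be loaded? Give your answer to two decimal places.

576.96

Sort by value per unit weight and fill in that order.
Order: D (164/13=12.62) > C (206/17=12.12) > B (254/27=9.41) > F (290/39=7.44) > A (167/28=5.96) > E (160/38=4.21)
Fill: take D (13 @ 164) → take C (17 @ 206) → take 22/27 of B → 206.96; 52/52 used.
Total value = 576.96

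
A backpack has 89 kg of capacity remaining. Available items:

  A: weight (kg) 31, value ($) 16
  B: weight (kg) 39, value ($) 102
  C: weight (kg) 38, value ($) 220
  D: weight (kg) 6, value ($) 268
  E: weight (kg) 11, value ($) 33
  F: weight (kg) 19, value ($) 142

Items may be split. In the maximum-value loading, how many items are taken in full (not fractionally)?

Order: D (268/6=44.67) > F (142/19=7.47) > C (220/38=5.79) > E (33/11=3.00) > B (102/39=2.62) > A (16/31=0.52)
Fill: take D (6 @ 268) → take F (19 @ 142) → take C (38 @ 220) → take E (11 @ 33) → take 15/39 of B → 39.23; 89/89 used.
4 item(s) taken whole; one partial (take 15/39 of B).

4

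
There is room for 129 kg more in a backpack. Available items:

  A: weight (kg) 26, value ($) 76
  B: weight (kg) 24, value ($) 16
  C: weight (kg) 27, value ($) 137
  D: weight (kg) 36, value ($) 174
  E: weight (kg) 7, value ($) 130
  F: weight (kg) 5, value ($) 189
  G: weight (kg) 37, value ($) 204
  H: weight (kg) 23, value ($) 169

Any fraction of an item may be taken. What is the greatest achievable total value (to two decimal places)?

974.00

Sort by value per unit weight and fill in that order.
Ratios (sorted): F 37.80, E 18.57, H 7.35, G 5.51, C 5.07, D 4.83, A 2.92, B 0.67
take F (5 @ 189); take E (7 @ 130); take H (23 @ 169); take G (37 @ 204); take C (27 @ 137); take 30/36 of D → 145.00. Capacity used 129/129.
Total value = 974.00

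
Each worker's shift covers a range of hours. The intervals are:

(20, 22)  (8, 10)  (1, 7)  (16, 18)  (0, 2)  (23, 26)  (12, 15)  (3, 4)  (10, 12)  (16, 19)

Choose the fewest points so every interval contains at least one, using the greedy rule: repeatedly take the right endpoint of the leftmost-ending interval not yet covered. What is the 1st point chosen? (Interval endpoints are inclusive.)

2

Sort by right endpoint; whenever an interval is uncovered, place a point at its right end.
By right end: [0,2]  [3,4]  [1,7]  [8,10]  [10,12]  [12,15]  [16,18]  [16,19]  [20,22]  [23,26]
[0,2] uncovered → point at 2; [3,4] uncovered → point at 4; [8,10] uncovered → point at 10; [12,15] uncovered → point at 15; [16,18] uncovered → point at 18; [20,22] uncovered → point at 22; [23,26] uncovered → point at 26.
Points: 2, 4, 10, 15, 18, 22, 26 (7 total).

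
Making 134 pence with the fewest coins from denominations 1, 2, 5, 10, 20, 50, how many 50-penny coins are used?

Greedy: take as many of the largest coin as possible, then repeat with the remainder.
134 = 2×50 + 1×20 + 1×10 + 2×2
Count of 50: 2

2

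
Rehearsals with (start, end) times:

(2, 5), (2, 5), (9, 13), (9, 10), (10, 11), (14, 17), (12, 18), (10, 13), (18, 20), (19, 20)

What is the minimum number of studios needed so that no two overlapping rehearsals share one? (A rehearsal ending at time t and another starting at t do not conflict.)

3

The answer is the maximum number of intervals overlapping at any instant.
Events (time:±→running): 2:+→1 2:+→2 5:-→1 5:-→0 9:+→1 9:+→2 10:-→1 10:+→2 10:+→3 … peak 3.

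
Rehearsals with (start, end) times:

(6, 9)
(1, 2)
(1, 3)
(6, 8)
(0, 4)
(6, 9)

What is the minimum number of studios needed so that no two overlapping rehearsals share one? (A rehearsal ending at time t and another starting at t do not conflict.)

3

Count concurrent intervals with a sweep; the peak is the room count.
starts: [0, 1, 1, 6, 6, 6]
ends:   [2, 3, 4, 8, 9, 9]
s0→1 s1→2 s1→3  — peak 3.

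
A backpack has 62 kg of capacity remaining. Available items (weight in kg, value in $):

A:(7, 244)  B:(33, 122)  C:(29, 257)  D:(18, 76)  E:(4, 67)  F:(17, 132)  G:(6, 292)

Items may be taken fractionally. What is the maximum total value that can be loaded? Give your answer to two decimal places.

984.24

Sort by value per unit weight and fill in that order.
Ratios (sorted): G 48.67, A 34.86, E 16.75, C 8.86, F 7.76, D 4.22, B 3.70
take G (6 @ 292); take A (7 @ 244); take E (4 @ 67); take C (29 @ 257); take 16/17 of F → 124.24. Capacity used 62/62.
Total value = 984.24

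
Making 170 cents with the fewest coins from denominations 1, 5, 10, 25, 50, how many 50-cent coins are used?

3

170 = 3×50 + 2×10
Count of 50: 3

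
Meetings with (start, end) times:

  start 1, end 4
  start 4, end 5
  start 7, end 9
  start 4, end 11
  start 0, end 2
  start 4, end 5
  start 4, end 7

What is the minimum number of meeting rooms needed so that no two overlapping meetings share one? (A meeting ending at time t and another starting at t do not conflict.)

4

starts: [0, 1, 4, 4, 4, 4, 7]
ends:   [2, 4, 5, 5, 7, 9, 11]
s0→1 s1→2 e2→1 e4→0 s4→1 s4→2 s4→3 s4→4  — peak 4.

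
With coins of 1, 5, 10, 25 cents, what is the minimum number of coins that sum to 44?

Use the largest denomination that fits, subtract, and repeat.
44 − 1×25→19 − 1×10→9 − 1×5→4 − 4×1→0
Total coins = 1 + 1 + 1 + 4 = 7

7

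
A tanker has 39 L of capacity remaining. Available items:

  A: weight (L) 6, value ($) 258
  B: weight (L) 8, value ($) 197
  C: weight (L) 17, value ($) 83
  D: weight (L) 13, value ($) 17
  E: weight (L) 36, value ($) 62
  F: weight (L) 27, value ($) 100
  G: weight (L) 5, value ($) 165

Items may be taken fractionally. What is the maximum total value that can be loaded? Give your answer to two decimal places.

Order: A (258/6=43.00) > G (165/5=33.00) > B (197/8=24.62) > C (83/17=4.88) > F (100/27=3.70) > E (62/36=1.72) > D (17/13=1.31)
Fill: take A (6 @ 258) → take G (5 @ 165) → take B (8 @ 197) → take C (17 @ 83) → take 3/27 of F → 11.11; 39/39 used.
Total value = 714.11

714.11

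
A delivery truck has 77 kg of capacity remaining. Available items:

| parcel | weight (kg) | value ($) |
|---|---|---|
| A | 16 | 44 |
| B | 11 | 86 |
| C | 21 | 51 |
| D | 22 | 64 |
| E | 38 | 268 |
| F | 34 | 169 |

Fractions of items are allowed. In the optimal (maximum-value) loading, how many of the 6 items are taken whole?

Greedy by value/weight ratio, highest first.
Order: B (86/11=7.82) > E (268/38=7.05) > F (169/34=4.97) > D (64/22=2.91) > A (44/16=2.75) > C (51/21=2.43)
Fill: take B (11 @ 86) → take E (38 @ 268) → take 28/34 of F → 139.18; 77/77 used.
2 item(s) taken whole; one partial (take 28/34 of F).

2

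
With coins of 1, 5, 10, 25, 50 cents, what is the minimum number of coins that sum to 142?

7

Use the largest denomination that fits, subtract, and repeat.
142 = 2×50 + 1×25 + 1×10 + 1×5 + 2×1
Total coins = 2 + 1 + 1 + 1 + 2 = 7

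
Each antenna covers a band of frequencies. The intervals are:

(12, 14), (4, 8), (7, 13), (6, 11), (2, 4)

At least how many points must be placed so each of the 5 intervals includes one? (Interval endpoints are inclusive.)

3

By right end: [2,4]  [4,8]  [6,11]  [7,13]  [12,14]
[2,4] uncovered → point at 4; [6,11] uncovered → point at 11; [12,14] uncovered → point at 14.
Points: 4, 11, 14 (3 total).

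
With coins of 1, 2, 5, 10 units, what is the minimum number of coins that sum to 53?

Use the largest denomination that fits, subtract, and repeat.
53 = 5×10 + 1×2 + 1×1
Total coins = 5 + 1 + 1 = 7

7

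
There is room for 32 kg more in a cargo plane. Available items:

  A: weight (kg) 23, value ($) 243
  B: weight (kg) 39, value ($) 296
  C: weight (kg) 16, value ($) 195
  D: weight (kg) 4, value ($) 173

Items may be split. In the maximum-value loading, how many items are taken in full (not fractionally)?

2

Greedy by value/weight ratio, highest first.
Order: D (173/4=43.25) > C (195/16=12.19) > A (243/23=10.57) > B (296/39=7.59)
Fill: take D (4 @ 173) → take C (16 @ 195) → take 12/23 of A → 126.78; 32/32 used.
2 item(s) taken whole; one partial (take 12/23 of A).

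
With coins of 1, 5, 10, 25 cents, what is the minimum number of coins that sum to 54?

6

Greedy: take as many of the largest coin as possible, then repeat with the remainder.
54 − 2×25→4 − 4×1→0
Total coins = 2 + 4 = 6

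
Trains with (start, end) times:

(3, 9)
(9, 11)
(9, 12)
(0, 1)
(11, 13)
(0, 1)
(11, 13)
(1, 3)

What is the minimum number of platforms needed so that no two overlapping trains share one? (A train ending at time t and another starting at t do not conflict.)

3

starts: [0, 0, 1, 3, 9, 9, 11, 11]
ends:   [1, 1, 3, 9, 11, 12, 13, 13]
s0→1 s0→2 e1→1 e1→0 s1→1 e3→0 s3→1 e9→0 s9→1 s9→2 e11→1 s11→2 s11→3  — peak 3.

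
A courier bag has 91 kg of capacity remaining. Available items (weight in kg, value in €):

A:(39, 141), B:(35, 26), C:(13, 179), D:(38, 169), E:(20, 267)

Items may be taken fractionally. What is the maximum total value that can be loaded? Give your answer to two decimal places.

Sort by value per unit weight and fill in that order.
Ratios (sorted): C 13.77, E 13.35, D 4.45, A 3.62, B 0.74
take C (13 @ 179); take E (20 @ 267); take D (38 @ 169); take 20/39 of A → 72.31. Capacity used 91/91.
Total value = 687.31

687.31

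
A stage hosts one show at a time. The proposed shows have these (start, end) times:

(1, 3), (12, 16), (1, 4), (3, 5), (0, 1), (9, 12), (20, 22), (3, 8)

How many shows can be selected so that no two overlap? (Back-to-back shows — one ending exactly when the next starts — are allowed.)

By end time: (0,1), (1,3), (1,4), (3,5), (3,8), (9,12), (12,16), (20,22).
Pick (0,1); next start ≥ 1 → (1,3); next start ≥ 3 → (3,5); next start ≥ 5 → (9,12); next start ≥ 12 → (12,16); next start ≥ 16 → (20,22).
Selected 6 shows.

6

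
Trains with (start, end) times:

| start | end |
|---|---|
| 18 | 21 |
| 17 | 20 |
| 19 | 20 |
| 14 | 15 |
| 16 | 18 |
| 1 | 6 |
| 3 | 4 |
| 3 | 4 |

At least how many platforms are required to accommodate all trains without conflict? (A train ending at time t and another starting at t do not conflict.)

starts: [1, 3, 3, 14, 16, 17, 18, 19]
ends:   [4, 4, 6, 15, 18, 20, 20, 21]
s1→1 s3→2 s3→3  — peak 3.

3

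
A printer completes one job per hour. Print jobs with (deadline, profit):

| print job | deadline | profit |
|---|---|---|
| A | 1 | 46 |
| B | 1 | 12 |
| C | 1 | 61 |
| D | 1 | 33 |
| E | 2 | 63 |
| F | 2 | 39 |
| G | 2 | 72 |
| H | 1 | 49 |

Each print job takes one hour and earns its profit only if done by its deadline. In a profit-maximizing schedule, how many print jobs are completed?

By profit: G(d2,72), E(d2,63), C(d1,61), H(d1,49), A(d1,46), F(d2,39), D(d1,33), B(d1,12)
G→slot 2; E→slot 1; C skipped; H skipped; A skipped; F skipped; D skipped; B skipped.
2 of 8 scheduled.

2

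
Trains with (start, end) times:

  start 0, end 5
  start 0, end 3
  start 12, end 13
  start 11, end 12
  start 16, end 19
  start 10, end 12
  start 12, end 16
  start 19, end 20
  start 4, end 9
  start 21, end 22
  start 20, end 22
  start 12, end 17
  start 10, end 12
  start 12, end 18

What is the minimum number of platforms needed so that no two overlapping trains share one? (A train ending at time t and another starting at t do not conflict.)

starts: [0, 0, 4, 10, 10, 11, 12, 12, 12, 12, 16, 19, 20, 21]
ends:   [3, 5, 9, 12, 12, 12, 13, 16, 17, 18, 19, 20, 22, 22]
s0→1 s0→2 e3→1 s4→2 e5→1 e9→0 s10→1 s10→2 s11→3 e12→2 e12→1 e12→0 s12→1 s12→2 s12→3 s12→4  — peak 4.

4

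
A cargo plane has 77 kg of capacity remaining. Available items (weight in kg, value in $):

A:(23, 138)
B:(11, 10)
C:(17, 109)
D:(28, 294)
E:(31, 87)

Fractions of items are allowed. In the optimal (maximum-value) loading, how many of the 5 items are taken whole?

3

Sort by value per unit weight and fill in that order.
Order: D (294/28=10.50) > C (109/17=6.41) > A (138/23=6.00) > E (87/31=2.81) > B (10/11=0.91)
Fill: take D (28 @ 294) → take C (17 @ 109) → take A (23 @ 138) → take 9/31 of E → 25.26; 77/77 used.
3 item(s) taken whole; one partial (take 9/31 of E).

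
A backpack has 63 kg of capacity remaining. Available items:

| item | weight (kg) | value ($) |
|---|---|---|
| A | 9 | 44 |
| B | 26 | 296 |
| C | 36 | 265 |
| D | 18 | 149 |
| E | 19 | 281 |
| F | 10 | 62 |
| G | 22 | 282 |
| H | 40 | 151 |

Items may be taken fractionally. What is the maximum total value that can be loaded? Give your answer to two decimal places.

813.46

Greedy by value/weight ratio, highest first.
Order: E (281/19=14.79) > G (282/22=12.82) > B (296/26=11.38) > D (149/18=8.28) > C (265/36=7.36) > F (62/10=6.20) > A (44/9=4.89) > H (151/40=3.77)
Fill: take E (19 @ 281) → take G (22 @ 282) → take 22/26 of B → 250.46; 63/63 used.
Total value = 813.46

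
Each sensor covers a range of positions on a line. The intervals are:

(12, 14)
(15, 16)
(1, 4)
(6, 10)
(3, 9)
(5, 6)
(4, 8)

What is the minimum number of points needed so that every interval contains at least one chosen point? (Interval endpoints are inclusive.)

Process intervals by earliest right end; each time one isn't hit yet, stab at its right endpoint.
By right end: [1,4]  [5,6]  [4,8]  [3,9]  [6,10]  [12,14]  [15,16]
[1,4] uncovered → point at 4; [5,6] uncovered → point at 6; [12,14] uncovered → point at 14; [15,16] uncovered → point at 16.
Points: 4, 6, 14, 16 (4 total).

4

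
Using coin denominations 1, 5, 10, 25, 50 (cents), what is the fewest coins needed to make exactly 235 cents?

6

Use the largest denomination that fits, subtract, and repeat.
235 = 4×50 + 1×25 + 1×10
Total coins = 4 + 1 + 1 = 6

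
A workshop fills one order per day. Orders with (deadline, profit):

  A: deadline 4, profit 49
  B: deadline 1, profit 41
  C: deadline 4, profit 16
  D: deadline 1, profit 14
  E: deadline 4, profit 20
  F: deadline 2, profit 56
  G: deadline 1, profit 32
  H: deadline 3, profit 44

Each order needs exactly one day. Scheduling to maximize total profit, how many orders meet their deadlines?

4

Sort by profit descending; place each in the latest free slot ≤ its deadline.
Profit order: F=56 A=49 H=44 B=41 G=32 E=20 C=16 D=14
Assign: F→slot 2, A→slot 4, H→slot 3, B→slot 1, G skipped, E skipped, C skipped, D skipped.
Slots: [1:B] [2:F] [3:H] [4:A]
4 of 8 scheduled.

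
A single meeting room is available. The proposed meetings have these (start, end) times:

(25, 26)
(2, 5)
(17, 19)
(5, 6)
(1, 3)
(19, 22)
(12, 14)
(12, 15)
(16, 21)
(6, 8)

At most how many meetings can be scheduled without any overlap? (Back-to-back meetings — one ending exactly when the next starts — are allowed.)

Greedy by earliest finish: after sorting by end time, pick each interval compatible with the last pick.
By end time: (1,3), (2,5), (5,6), (6,8), (12,14), (12,15), (17,19), (16,21), (19,22), (25,26).
Pick (1,3); next start ≥ 3 → (5,6); next start ≥ 6 → (6,8); next start ≥ 8 → (12,14); next start ≥ 14 → (17,19); next start ≥ 19 → (19,22); next start ≥ 22 → (25,26).
Selected 7 meetings.

7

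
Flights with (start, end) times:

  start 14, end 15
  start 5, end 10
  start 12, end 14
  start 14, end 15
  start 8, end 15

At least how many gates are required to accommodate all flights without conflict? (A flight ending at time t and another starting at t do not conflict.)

3

Events (time:±→running): 5:+→1 8:+→2 10:-→1 12:+→2 14:-→1 14:+→2 14:+→3 … peak 3.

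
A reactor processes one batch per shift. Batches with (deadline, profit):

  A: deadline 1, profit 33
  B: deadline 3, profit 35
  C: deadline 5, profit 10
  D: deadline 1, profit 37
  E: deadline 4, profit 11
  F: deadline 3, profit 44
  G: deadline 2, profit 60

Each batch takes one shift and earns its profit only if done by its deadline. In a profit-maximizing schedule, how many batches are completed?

5

Sort by profit descending; place each in the latest free slot ≤ its deadline.
Profit order: G=60 F=44 D=37 B=35 A=33 E=11 C=10
Assign: G→slot 2, F→slot 3, D→slot 1, B skipped, A skipped, E→slot 4, C→slot 5.
Slots: [1:D] [2:G] [3:F] [4:E] [5:C]
5 of 7 scheduled.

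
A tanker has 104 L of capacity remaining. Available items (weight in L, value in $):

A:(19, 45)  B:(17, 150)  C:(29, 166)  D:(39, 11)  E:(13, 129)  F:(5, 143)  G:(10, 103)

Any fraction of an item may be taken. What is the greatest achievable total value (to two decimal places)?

Ratios (sorted): F 28.60, G 10.30, E 9.92, B 8.82, C 5.72, A 2.37, D 0.28
take F (5 @ 143); take G (10 @ 103); take E (13 @ 129); take B (17 @ 150); take C (29 @ 166); take A (19 @ 45); take 11/39 of D → 3.10. Capacity used 104/104.
Total value = 739.10

739.10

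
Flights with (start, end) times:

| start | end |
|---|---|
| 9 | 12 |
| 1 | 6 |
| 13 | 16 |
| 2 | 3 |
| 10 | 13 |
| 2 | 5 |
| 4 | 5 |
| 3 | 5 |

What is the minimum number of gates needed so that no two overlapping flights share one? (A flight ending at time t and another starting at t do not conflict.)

4

Count concurrent intervals with a sweep; the peak is the room count.
starts: [1, 2, 2, 3, 4, 9, 10, 13]
ends:   [3, 5, 5, 5, 6, 12, 13, 16]
s1→1 s2→2 s2→3 e3→2 s3→3 s4→4  — peak 4.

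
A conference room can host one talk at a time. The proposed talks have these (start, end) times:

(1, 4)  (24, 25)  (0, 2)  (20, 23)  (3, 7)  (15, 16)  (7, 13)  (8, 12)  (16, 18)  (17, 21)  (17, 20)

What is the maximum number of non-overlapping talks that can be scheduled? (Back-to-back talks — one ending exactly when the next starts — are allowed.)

7

Order by finish time; keep every interval that doesn't clash with the previous kept one.
By end time: (0,2), (1,4), (3,7), (8,12), (7,13), (15,16), (16,18), (17,20), (17,21), (20,23), (24,25).
Pick (0,2); next start ≥ 2 → (3,7); next start ≥ 7 → (8,12); next start ≥ 12 → (15,16); next start ≥ 16 → (16,18); next start ≥ 18 → (20,23); next start ≥ 23 → (24,25).
Selected 7 talks.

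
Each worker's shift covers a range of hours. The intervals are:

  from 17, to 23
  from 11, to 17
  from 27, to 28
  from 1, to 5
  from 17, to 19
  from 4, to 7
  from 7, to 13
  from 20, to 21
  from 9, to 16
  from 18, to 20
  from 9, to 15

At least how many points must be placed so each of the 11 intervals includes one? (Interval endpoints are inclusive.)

Sort by right endpoint; whenever an interval is uncovered, place a point at its right end.
By right end: [1,5]  [4,7]  [7,13]  [9,15]  [9,16]  [11,17]  [17,19]  [18,20]  [20,21]  [17,23]  [27,28]
[1,5] uncovered → point at 5; [7,13] uncovered → point at 13; [17,19] uncovered → point at 19; [20,21] uncovered → point at 21; [27,28] uncovered → point at 28.
Points: 5, 13, 19, 21, 28 (5 total).

5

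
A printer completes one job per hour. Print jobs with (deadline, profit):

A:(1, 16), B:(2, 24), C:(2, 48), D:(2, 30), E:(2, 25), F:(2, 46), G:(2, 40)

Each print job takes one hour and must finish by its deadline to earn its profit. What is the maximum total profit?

94

Take jobs in profit order; each goes to the latest open slot no later than its deadline.
By profit: C(d2,48), F(d2,46), G(d2,40), D(d2,30), E(d2,25), B(d2,24), A(d1,16)
C→slot 2; F→slot 1; G skipped; D skipped; E skipped; B skipped; A skipped.
Profit = 46 + 48 = 94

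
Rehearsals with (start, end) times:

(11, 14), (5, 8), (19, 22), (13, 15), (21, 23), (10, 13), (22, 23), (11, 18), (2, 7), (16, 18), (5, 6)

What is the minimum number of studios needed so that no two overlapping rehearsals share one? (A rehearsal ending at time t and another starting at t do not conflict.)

Count concurrent intervals with a sweep; the peak is the room count.
starts: [2, 5, 5, 10, 11, 11, 13, 16, 19, 21, 22]
ends:   [6, 7, 8, 13, 14, 15, 18, 18, 22, 23, 23]
s2→1 s5→2 s5→3  — peak 3.

3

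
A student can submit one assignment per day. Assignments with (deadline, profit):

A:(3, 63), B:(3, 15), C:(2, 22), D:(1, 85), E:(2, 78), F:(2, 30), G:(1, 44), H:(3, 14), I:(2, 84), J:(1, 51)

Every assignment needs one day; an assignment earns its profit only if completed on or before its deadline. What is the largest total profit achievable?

Profit order: D=85 I=84 E=78 A=63 J=51 G=44 F=30 C=22 B=15 H=14
Assign: D→slot 1, I→slot 2, E skipped, A→slot 3, J skipped, G skipped, F skipped, C skipped, B skipped, H skipped.
Slots: [1:D] [2:I] [3:A]
Profit = 85 + 84 + 63 = 232

232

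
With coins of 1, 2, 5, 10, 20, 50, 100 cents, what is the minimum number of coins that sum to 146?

5

146 − 1×100→46 − 2×20→6 − 1×5→1 − 1×1→0
Total coins = 1 + 2 + 1 + 1 = 5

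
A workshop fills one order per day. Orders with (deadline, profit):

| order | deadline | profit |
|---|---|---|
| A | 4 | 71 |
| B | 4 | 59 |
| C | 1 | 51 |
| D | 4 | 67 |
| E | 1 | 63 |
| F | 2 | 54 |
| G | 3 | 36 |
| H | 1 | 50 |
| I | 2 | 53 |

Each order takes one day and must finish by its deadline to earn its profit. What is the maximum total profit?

260

Take jobs in profit order; each goes to the latest open slot no later than its deadline.
By profit: A(d4,71), D(d4,67), E(d1,63), B(d4,59), F(d2,54), I(d2,53), C(d1,51), H(d1,50), G(d3,36)
A→slot 4; D→slot 3; E→slot 1; B→slot 2; F skipped; I skipped; C skipped; H skipped; G skipped.
Profit = 63 + 59 + 67 + 71 = 260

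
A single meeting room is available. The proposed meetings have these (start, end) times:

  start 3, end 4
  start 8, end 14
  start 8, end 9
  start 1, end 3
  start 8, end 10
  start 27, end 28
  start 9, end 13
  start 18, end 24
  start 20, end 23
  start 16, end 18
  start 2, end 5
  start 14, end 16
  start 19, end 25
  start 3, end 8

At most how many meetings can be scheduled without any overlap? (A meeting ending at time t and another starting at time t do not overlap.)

Greedy by earliest finish: after sorting by end time, pick each interval compatible with the last pick.
By end time: (1,3), (3,4), (2,5), (3,8), (8,9), (8,10), (9,13), (8,14), (14,16), (16,18), (20,23), (18,24), (19,25), (27,28).
Pick (1,3); next start ≥ 3 → (3,4); next start ≥ 4 → (8,9); next start ≥ 9 → (9,13); next start ≥ 13 → (14,16); next start ≥ 16 → (16,18); next start ≥ 18 → (20,23); next start ≥ 23 → (27,28).
Selected 8 meetings.

8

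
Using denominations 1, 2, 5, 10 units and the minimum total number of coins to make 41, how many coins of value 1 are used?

Greedy: take as many of the largest coin as possible, then repeat with the remainder.
41 = 4×10 + 1×1
Count of 1: 1

1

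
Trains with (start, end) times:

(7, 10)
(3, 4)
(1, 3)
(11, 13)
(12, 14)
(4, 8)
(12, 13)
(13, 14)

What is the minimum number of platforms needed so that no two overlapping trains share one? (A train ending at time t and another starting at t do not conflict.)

3

The answer is the maximum number of intervals overlapping at any instant.
Events (time:±→running): 1:+→1 3:-→0 3:+→1 4:-→0 4:+→1 7:+→2 8:-→1 10:-→0 11:+→1 12:+→2 12:+→3 … peak 3.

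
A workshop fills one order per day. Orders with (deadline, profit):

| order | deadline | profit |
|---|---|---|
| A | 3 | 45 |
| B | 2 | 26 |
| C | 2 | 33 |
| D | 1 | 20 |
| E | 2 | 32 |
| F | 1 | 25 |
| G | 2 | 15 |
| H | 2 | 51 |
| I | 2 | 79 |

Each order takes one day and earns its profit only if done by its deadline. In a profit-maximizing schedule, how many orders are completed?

3

Take jobs in profit order; each goes to the latest open slot no later than its deadline.
By profit: I(d2,79), H(d2,51), A(d3,45), C(d2,33), E(d2,32), B(d2,26), F(d1,25), D(d1,20), G(d2,15)
I→slot 2; H→slot 1; A→slot 3; C skipped; E skipped; B skipped; F skipped; D skipped; G skipped.
3 of 9 scheduled.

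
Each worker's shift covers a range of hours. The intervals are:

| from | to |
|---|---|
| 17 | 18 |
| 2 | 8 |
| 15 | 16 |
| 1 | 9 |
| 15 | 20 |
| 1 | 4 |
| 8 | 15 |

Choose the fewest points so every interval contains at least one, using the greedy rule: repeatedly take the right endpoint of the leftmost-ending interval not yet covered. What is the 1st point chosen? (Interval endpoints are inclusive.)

By right end: [1,4]  [2,8]  [1,9]  [8,15]  [15,16]  [17,18]  [15,20]
[1,4] uncovered → point at 4; [8,15] uncovered → point at 15; [17,18] uncovered → point at 18.
Points: 4, 15, 18 (3 total).

4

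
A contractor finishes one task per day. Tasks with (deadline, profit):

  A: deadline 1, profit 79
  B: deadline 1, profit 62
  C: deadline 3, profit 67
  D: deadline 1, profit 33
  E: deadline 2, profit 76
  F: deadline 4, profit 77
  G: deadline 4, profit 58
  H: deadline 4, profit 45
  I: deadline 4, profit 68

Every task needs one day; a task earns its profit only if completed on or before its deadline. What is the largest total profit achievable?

Sort by profit descending; place each in the latest free slot ≤ its deadline.
Profit order: A=79 F=77 E=76 I=68 C=67 B=62 G=58 H=45 D=33
Assign: A→slot 1, F→slot 4, E→slot 2, I→slot 3, C skipped, B skipped, G skipped, H skipped, D skipped.
Slots: [1:A] [2:E] [3:I] [4:F]
Profit = 79 + 76 + 68 + 77 = 300

300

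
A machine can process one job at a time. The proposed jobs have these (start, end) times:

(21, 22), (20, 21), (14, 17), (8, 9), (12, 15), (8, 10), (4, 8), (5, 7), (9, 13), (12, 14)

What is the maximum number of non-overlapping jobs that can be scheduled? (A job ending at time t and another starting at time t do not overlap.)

Sort by end time and greedily take each interval whose start is ≥ the last chosen end.
Sorted by end: (5,7)  (4,8)  (8,9)  (8,10)  (9,13)  (12,14)  (12,15)  (14,17)  (20,21)  (21,22)
take (5,7); skip (4,8); take (8,9); take (9,13); take (14,17); take (20,21); take (21,22).
Selected 6 jobs.

6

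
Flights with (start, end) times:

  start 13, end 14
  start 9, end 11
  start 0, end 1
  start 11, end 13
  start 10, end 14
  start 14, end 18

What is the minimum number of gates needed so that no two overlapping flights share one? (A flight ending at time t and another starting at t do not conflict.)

Events (time:±→running): 0:+→1 1:-→0 9:+→1 10:+→2 … peak 2.

2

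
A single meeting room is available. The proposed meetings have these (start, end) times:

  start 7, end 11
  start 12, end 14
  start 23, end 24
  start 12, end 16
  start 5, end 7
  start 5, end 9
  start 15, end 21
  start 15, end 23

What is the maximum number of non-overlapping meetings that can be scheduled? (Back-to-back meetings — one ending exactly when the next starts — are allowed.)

Sorted by end: (5,7)  (5,9)  (7,11)  (12,14)  (12,16)  (15,21)  (15,23)  (23,24)
take (5,7); take (7,11); take (12,14); take (15,21); skip (15,23); take (23,24).
Selected 5 meetings.

5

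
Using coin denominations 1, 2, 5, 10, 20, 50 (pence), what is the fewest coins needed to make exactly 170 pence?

170 = 3×50 + 1×20
Total coins = 3 + 1 = 4

4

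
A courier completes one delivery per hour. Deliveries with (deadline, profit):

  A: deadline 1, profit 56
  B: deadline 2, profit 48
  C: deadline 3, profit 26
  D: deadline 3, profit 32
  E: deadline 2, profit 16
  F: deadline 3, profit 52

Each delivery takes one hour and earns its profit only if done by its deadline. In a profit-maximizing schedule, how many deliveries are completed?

3

By profit: A(d1,56), F(d3,52), B(d2,48), D(d3,32), C(d3,26), E(d2,16)
A→slot 1; F→slot 3; B→slot 2; D skipped; C skipped; E skipped.
3 of 6 scheduled.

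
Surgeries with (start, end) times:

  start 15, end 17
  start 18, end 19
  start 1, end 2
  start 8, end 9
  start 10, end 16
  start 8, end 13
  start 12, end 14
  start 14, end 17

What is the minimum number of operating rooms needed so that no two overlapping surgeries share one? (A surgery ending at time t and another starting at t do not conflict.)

starts: [1, 8, 8, 10, 12, 14, 15, 18]
ends:   [2, 9, 13, 14, 16, 17, 17, 19]
s1→1 e2→0 s8→1 s8→2 e9→1 s10→2 s12→3  — peak 3.

3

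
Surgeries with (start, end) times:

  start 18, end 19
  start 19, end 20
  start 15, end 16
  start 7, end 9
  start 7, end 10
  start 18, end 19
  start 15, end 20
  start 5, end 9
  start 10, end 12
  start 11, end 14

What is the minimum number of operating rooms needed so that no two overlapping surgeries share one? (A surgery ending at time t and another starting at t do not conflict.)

Events (time:±→running): 5:+→1 7:+→2 7:+→3 … peak 3.

3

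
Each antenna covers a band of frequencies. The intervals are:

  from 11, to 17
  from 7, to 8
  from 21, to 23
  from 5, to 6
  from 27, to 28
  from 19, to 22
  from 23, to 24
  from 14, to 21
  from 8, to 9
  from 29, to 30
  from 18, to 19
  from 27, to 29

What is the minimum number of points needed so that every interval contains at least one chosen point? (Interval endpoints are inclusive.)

7

By right end: [5,6]  [7,8]  [8,9]  [11,17]  [18,19]  [14,21]  [19,22]  [21,23]  [23,24]  [27,28]  [27,29]  [29,30]
[5,6] uncovered → point at 6; [7,8] uncovered → point at 8; [11,17] uncovered → point at 17; [18,19] uncovered → point at 19; [21,23] uncovered → point at 23; [27,28] uncovered → point at 28; [29,30] uncovered → point at 30.
Points: 6, 8, 17, 19, 23, 28, 30 (7 total).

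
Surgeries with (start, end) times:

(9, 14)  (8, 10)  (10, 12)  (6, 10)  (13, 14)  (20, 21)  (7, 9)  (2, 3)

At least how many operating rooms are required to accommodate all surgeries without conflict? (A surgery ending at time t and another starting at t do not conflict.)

3

Events (time:±→running): 2:+→1 3:-→0 6:+→1 7:+→2 8:+→3 … peak 3.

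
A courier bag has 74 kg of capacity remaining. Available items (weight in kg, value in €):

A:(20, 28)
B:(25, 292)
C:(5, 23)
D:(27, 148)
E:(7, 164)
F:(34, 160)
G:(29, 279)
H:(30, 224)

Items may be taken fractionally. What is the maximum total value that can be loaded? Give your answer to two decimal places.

832.07

Sort by value per unit weight and fill in that order.
Ratios (sorted): E 23.43, B 11.68, G 9.62, H 7.47, D 5.48, F 4.71, C 4.60, A 1.40
take E (7 @ 164); take B (25 @ 292); take G (29 @ 279); take 13/30 of H → 97.07. Capacity used 74/74.
Total value = 832.07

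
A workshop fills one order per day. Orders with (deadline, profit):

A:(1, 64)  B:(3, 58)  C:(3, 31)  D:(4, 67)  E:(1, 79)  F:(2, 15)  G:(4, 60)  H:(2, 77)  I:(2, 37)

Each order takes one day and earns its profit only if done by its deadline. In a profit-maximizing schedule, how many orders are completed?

Take jobs in profit order; each goes to the latest open slot no later than its deadline.
By profit: E(d1,79), H(d2,77), D(d4,67), A(d1,64), G(d4,60), B(d3,58), I(d2,37), C(d3,31), F(d2,15)
E→slot 1; H→slot 2; D→slot 4; A skipped; G→slot 3; B skipped; I skipped; C skipped; F skipped.
4 of 9 scheduled.

4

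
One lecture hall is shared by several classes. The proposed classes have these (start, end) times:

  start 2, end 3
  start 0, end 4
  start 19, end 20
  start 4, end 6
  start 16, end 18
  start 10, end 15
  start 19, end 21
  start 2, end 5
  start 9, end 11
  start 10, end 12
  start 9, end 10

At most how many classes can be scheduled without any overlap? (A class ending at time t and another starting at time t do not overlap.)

6

Order by finish time; keep every interval that doesn't clash with the previous kept one.
Sorted by end: (2,3)  (0,4)  (2,5)  (4,6)  (9,10)  (9,11)  (10,12)  (10,15)  (16,18)  (19,20)  (19,21)
take (2,3); take (4,6); take (9,10); skip (9,11); take (10,12); take (16,18); take (19,20).
Selected 6 classes.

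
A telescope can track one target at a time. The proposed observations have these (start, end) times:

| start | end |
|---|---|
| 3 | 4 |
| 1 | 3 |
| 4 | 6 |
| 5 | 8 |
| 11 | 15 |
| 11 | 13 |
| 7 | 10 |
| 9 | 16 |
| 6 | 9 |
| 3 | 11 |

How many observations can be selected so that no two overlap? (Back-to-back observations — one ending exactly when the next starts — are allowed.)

5

Greedy by earliest finish: after sorting by end time, pick each interval compatible with the last pick.
Sorted by end: (1,3)  (3,4)  (4,6)  (5,8)  (6,9)  (7,10)  (3,11)  (11,13)  (11,15)  (9,16)
take (1,3); take (3,4); take (4,6); skip (5,8); take (6,9); take (11,13).
Selected 5 observations.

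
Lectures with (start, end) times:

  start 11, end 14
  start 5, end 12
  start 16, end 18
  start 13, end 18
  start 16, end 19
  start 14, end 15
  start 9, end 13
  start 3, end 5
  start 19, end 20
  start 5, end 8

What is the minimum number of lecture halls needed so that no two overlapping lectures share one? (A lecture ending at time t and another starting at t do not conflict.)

Count concurrent intervals with a sweep; the peak is the room count.
starts: [3, 5, 5, 9, 11, 13, 14, 16, 16, 19]
ends:   [5, 8, 12, 13, 14, 15, 18, 18, 19, 20]
s3→1 e5→0 s5→1 s5→2 e8→1 s9→2 s11→3  — peak 3.

3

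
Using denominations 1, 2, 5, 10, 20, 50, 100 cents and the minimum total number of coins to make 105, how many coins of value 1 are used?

0

Greedy: take as many of the largest coin as possible, then repeat with the remainder.
105 − 1×100→5 − 1×5→0
Count of 1: 0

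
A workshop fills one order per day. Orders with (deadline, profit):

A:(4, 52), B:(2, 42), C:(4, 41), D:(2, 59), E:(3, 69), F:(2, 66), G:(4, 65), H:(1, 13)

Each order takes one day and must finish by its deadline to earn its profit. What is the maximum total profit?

259

Profit order: E=69 F=66 G=65 D=59 A=52 B=42 C=41 H=13
Assign: E→slot 3, F→slot 2, G→slot 4, D→slot 1, A skipped, B skipped, C skipped, H skipped.
Slots: [1:D] [2:F] [3:E] [4:G]
Profit = 59 + 66 + 69 + 65 = 259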